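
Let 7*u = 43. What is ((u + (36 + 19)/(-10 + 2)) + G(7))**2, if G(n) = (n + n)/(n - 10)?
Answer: 822649/28224 ≈ 29.147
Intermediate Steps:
u = 43/7 (u = (1/7)*43 = 43/7 ≈ 6.1429)
G(n) = 2*n/(-10 + n) (G(n) = (2*n)/(-10 + n) = 2*n/(-10 + n))
((u + (36 + 19)/(-10 + 2)) + G(7))**2 = ((43/7 + (36 + 19)/(-10 + 2)) + 2*7/(-10 + 7))**2 = ((43/7 + 55/(-8)) + 2*7/(-3))**2 = ((43/7 + 55*(-1/8)) + 2*7*(-1/3))**2 = ((43/7 - 55/8) - 14/3)**2 = (-41/56 - 14/3)**2 = (-907/168)**2 = 822649/28224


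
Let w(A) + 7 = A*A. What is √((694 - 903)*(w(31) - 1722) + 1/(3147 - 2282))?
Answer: √120099092065/865 ≈ 400.64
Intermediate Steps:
w(A) = -7 + A² (w(A) = -7 + A*A = -7 + A²)
√((694 - 903)*(w(31) - 1722) + 1/(3147 - 2282)) = √((694 - 903)*((-7 + 31²) - 1722) + 1/(3147 - 2282)) = √(-209*((-7 + 961) - 1722) + 1/865) = √(-209*(954 - 1722) + 1/865) = √(-209*(-768) + 1/865) = √(160512 + 1/865) = √(138842881/865) = √120099092065/865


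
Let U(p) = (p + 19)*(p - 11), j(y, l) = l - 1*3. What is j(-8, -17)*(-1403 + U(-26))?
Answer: 22880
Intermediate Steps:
j(y, l) = -3 + l (j(y, l) = l - 3 = -3 + l)
U(p) = (-11 + p)*(19 + p) (U(p) = (19 + p)*(-11 + p) = (-11 + p)*(19 + p))
j(-8, -17)*(-1403 + U(-26)) = (-3 - 17)*(-1403 + (-209 + (-26)² + 8*(-26))) = -20*(-1403 + (-209 + 676 - 208)) = -20*(-1403 + 259) = -20*(-1144) = 22880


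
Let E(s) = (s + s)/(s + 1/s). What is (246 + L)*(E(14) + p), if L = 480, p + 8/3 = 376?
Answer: 53679472/197 ≈ 2.7248e+5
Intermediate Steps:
p = 1120/3 (p = -8/3 + 376 = 1120/3 ≈ 373.33)
E(s) = 2*s/(s + 1/s) (E(s) = (2*s)/(s + 1/s) = 2*s/(s + 1/s))
(246 + L)*(E(14) + p) = (246 + 480)*(2*14²/(1 + 14²) + 1120/3) = 726*(2*196/(1 + 196) + 1120/3) = 726*(2*196/197 + 1120/3) = 726*(2*196*(1/197) + 1120/3) = 726*(392/197 + 1120/3) = 726*(221816/591) = 53679472/197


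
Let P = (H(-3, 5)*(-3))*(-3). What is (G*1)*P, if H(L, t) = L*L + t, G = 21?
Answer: 2646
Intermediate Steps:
H(L, t) = t + L**2 (H(L, t) = L**2 + t = t + L**2)
P = 126 (P = ((5 + (-3)**2)*(-3))*(-3) = ((5 + 9)*(-3))*(-3) = (14*(-3))*(-3) = -42*(-3) = 126)
(G*1)*P = (21*1)*126 = 21*126 = 2646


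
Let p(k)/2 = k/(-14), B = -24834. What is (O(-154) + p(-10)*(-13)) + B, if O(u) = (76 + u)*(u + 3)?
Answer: -91522/7 ≈ -13075.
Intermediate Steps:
p(k) = -k/7 (p(k) = 2*(k/(-14)) = 2*(k*(-1/14)) = 2*(-k/14) = -k/7)
O(u) = (3 + u)*(76 + u) (O(u) = (76 + u)*(3 + u) = (3 + u)*(76 + u))
(O(-154) + p(-10)*(-13)) + B = ((228 + (-154)² + 79*(-154)) - ⅐*(-10)*(-13)) - 24834 = ((228 + 23716 - 12166) + (10/7)*(-13)) - 24834 = (11778 - 130/7) - 24834 = 82316/7 - 24834 = -91522/7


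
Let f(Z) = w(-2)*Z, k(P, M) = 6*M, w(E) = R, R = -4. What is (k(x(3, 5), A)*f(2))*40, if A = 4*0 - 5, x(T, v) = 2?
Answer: 9600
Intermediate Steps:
A = -5 (A = 0 - 5 = -5)
w(E) = -4
f(Z) = -4*Z
(k(x(3, 5), A)*f(2))*40 = ((6*(-5))*(-4*2))*40 = -30*(-8)*40 = 240*40 = 9600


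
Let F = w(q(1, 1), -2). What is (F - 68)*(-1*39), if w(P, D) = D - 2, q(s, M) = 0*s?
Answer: 2808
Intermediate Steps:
q(s, M) = 0
w(P, D) = -2 + D
F = -4 (F = -2 - 2 = -4)
(F - 68)*(-1*39) = (-4 - 68)*(-1*39) = -72*(-39) = 2808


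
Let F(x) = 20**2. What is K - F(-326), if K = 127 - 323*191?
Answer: -61966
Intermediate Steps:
K = -61566 (K = 127 - 61693 = -61566)
F(x) = 400
K - F(-326) = -61566 - 1*400 = -61566 - 400 = -61966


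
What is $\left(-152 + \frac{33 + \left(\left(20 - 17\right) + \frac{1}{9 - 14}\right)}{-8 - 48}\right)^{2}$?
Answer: $\frac{1826622121}{78400} \approx 23299.0$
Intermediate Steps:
$\left(-152 + \frac{33 + \left(\left(20 - 17\right) + \frac{1}{9 - 14}\right)}{-8 - 48}\right)^{2} = \left(-152 + \frac{33 + \left(3 + \frac{1}{-5}\right)}{-56}\right)^{2} = \left(-152 + \left(33 + \left(3 - \frac{1}{5}\right)\right) \left(- \frac{1}{56}\right)\right)^{2} = \left(-152 + \left(33 + \frac{14}{5}\right) \left(- \frac{1}{56}\right)\right)^{2} = \left(-152 + \frac{179}{5} \left(- \frac{1}{56}\right)\right)^{2} = \left(-152 - \frac{179}{280}\right)^{2} = \left(- \frac{42739}{280}\right)^{2} = \frac{1826622121}{78400}$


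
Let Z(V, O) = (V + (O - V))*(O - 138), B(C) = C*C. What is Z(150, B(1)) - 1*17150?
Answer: -17287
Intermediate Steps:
B(C) = C²
Z(V, O) = O*(-138 + O)
Z(150, B(1)) - 1*17150 = 1²*(-138 + 1²) - 1*17150 = 1*(-138 + 1) - 17150 = 1*(-137) - 17150 = -137 - 17150 = -17287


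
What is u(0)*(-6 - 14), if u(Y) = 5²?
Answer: -500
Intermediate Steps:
u(Y) = 25
u(0)*(-6 - 14) = 25*(-6 - 14) = 25*(-20) = -500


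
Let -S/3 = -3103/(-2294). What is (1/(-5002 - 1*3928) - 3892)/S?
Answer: 13288209489/13854895 ≈ 959.10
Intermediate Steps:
S = -9309/2294 (S = -(-9309)/(-2294) = -(-9309)*(-1)/2294 = -3*3103/2294 = -9309/2294 ≈ -4.0580)
(1/(-5002 - 1*3928) - 3892)/S = (1/(-5002 - 1*3928) - 3892)/(-9309/2294) = (1/(-5002 - 3928) - 3892)*(-2294/9309) = (1/(-8930) - 3892)*(-2294/9309) = (-1/8930 - 3892)*(-2294/9309) = -34755561/8930*(-2294/9309) = 13288209489/13854895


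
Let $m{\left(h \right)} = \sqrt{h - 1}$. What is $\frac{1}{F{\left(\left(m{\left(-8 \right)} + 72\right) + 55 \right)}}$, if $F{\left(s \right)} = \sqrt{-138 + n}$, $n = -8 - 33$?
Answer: $- \frac{i \sqrt{179}}{179} \approx - 0.074744 i$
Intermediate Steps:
$m{\left(h \right)} = \sqrt{-1 + h}$
$n = -41$
$F{\left(s \right)} = i \sqrt{179}$ ($F{\left(s \right)} = \sqrt{-138 - 41} = \sqrt{-179} = i \sqrt{179}$)
$\frac{1}{F{\left(\left(m{\left(-8 \right)} + 72\right) + 55 \right)}} = \frac{1}{i \sqrt{179}} = - \frac{i \sqrt{179}}{179}$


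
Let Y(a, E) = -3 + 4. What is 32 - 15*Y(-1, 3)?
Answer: 17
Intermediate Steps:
Y(a, E) = 1
32 - 15*Y(-1, 3) = 32 - 15*1 = 32 - 15 = 17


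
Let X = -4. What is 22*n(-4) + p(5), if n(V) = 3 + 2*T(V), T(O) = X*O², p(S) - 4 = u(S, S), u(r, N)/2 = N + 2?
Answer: -2732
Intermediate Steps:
u(r, N) = 4 + 2*N (u(r, N) = 2*(N + 2) = 2*(2 + N) = 4 + 2*N)
p(S) = 8 + 2*S (p(S) = 4 + (4 + 2*S) = 8 + 2*S)
T(O) = -4*O²
n(V) = 3 - 8*V² (n(V) = 3 + 2*(-4*V²) = 3 - 8*V²)
22*n(-4) + p(5) = 22*(3 - 8*(-4)²) + (8 + 2*5) = 22*(3 - 8*16) + (8 + 10) = 22*(3 - 128) + 18 = 22*(-125) + 18 = -2750 + 18 = -2732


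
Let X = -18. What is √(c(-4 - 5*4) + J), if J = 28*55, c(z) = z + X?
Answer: √1498 ≈ 38.704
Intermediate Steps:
c(z) = -18 + z (c(z) = z - 18 = -18 + z)
J = 1540
√(c(-4 - 5*4) + J) = √((-18 + (-4 - 5*4)) + 1540) = √((-18 + (-4 - 20)) + 1540) = √((-18 - 24) + 1540) = √(-42 + 1540) = √1498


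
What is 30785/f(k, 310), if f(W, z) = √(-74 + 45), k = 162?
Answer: -30785*I*√29/29 ≈ -5716.6*I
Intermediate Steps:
f(W, z) = I*√29 (f(W, z) = √(-29) = I*√29)
30785/f(k, 310) = 30785/((I*√29)) = 30785*(-I*√29/29) = -30785*I*√29/29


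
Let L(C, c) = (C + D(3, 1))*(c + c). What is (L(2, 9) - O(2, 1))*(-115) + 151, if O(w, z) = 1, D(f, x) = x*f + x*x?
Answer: -12154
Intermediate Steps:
D(f, x) = x**2 + f*x (D(f, x) = f*x + x**2 = x**2 + f*x)
L(C, c) = 2*c*(4 + C) (L(C, c) = (C + 1*(3 + 1))*(c + c) = (C + 1*4)*(2*c) = (C + 4)*(2*c) = (4 + C)*(2*c) = 2*c*(4 + C))
(L(2, 9) - O(2, 1))*(-115) + 151 = (2*9*(4 + 2) - 1*1)*(-115) + 151 = (2*9*6 - 1)*(-115) + 151 = (108 - 1)*(-115) + 151 = 107*(-115) + 151 = -12305 + 151 = -12154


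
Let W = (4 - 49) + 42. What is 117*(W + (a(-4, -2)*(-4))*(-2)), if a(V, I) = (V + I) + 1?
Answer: -5031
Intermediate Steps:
a(V, I) = 1 + I + V (a(V, I) = (I + V) + 1 = 1 + I + V)
W = -3 (W = -45 + 42 = -3)
117*(W + (a(-4, -2)*(-4))*(-2)) = 117*(-3 + ((1 - 2 - 4)*(-4))*(-2)) = 117*(-3 - 5*(-4)*(-2)) = 117*(-3 + 20*(-2)) = 117*(-3 - 40) = 117*(-43) = -5031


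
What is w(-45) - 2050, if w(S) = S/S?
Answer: -2049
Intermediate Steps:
w(S) = 1
w(-45) - 2050 = 1 - 2050 = -2049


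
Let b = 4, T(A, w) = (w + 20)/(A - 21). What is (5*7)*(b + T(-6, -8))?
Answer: 1120/9 ≈ 124.44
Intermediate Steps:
T(A, w) = (20 + w)/(-21 + A)
(5*7)*(b + T(-6, -8)) = (5*7)*(4 + (20 - 8)/(-21 - 6)) = 35*(4 + 12/(-27)) = 35*(4 - 1/27*12) = 35*(4 - 4/9) = 35*(32/9) = 1120/9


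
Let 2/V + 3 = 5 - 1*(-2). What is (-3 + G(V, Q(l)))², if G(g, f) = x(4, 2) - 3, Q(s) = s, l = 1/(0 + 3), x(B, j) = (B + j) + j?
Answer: 4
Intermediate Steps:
x(B, j) = B + 2*j
V = ½ (V = 2/(-3 + (5 - 1*(-2))) = 2/(-3 + (5 + 2)) = 2/(-3 + 7) = 2/4 = 2*(¼) = ½ ≈ 0.50000)
l = ⅓ (l = 1/3 = ⅓ ≈ 0.33333)
G(g, f) = 5 (G(g, f) = (4 + 2*2) - 3 = (4 + 4) - 3 = 8 - 3 = 5)
(-3 + G(V, Q(l)))² = (-3 + 5)² = 2² = 4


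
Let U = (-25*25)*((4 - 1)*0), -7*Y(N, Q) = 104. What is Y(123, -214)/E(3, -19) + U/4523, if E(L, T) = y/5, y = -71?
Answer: 520/497 ≈ 1.0463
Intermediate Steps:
Y(N, Q) = -104/7 (Y(N, Q) = -⅐*104 = -104/7)
U = 0 (U = -1875*0 = -625*0 = 0)
E(L, T) = -71/5
Y(123, -214)/E(3, -19) + U/4523 = -104/(7*(-71/5)) + 0/4523 = -104/7*(-5/71) + 0*(1/4523) = 520/497 + 0 = 520/497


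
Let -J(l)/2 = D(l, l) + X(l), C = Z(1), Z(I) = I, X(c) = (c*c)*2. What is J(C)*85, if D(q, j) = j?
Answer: -510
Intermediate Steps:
X(c) = 2*c² (X(c) = c²*2 = 2*c²)
C = 1
J(l) = -4*l² - 2*l (J(l) = -2*(l + 2*l²) = -4*l² - 2*l)
J(C)*85 = (2*1*(-1 - 2*1))*85 = (2*1*(-1 - 2))*85 = (2*1*(-3))*85 = -6*85 = -510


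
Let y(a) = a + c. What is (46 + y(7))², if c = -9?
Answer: 1936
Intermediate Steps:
y(a) = -9 + a (y(a) = a - 9 = -9 + a)
(46 + y(7))² = (46 + (-9 + 7))² = (46 - 2)² = 44² = 1936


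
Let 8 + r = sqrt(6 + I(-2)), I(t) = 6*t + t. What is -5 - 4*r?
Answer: 27 - 8*I*sqrt(2) ≈ 27.0 - 11.314*I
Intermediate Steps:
I(t) = 7*t
r = -8 + 2*I*sqrt(2) (r = -8 + sqrt(6 + 7*(-2)) = -8 + sqrt(6 - 14) = -8 + sqrt(-8) = -8 + 2*I*sqrt(2) ≈ -8.0 + 2.8284*I)
-5 - 4*r = -5 - 4*(-8 + 2*I*sqrt(2)) = -5 + (32 - 8*I*sqrt(2)) = 27 - 8*I*sqrt(2)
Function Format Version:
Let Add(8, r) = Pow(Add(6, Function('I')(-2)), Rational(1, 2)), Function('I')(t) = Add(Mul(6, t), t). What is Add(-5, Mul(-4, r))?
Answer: Add(27, Mul(-8, I, Pow(2, Rational(1, 2)))) ≈ Add(27.000, Mul(-11.314, I))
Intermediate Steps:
Function('I')(t) = Mul(7, t)
r = Add(-8, Mul(2, I, Pow(2, Rational(1, 2)))) (r = Add(-8, Pow(Add(6, Mul(7, -2)), Rational(1, 2))) = Add(-8, Pow(Add(6, -14), Rational(1, 2))) = Add(-8, Pow(-8, Rational(1, 2))) = Add(-8, Mul(2, I, Pow(2, Rational(1, 2)))) ≈ Add(-8.0000, Mul(2.8284, I)))
Add(-5, Mul(-4, r)) = Add(-5, Mul(-4, Add(-8, Mul(2, I, Pow(2, Rational(1, 2)))))) = Add(-5, Add(32, Mul(-8, I, Pow(2, Rational(1, 2))))) = Add(27, Mul(-8, I, Pow(2, Rational(1, 2))))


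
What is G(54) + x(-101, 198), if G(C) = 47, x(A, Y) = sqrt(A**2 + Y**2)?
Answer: 47 + sqrt(49405) ≈ 269.27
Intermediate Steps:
G(54) + x(-101, 198) = 47 + sqrt((-101)**2 + 198**2) = 47 + sqrt(10201 + 39204) = 47 + sqrt(49405)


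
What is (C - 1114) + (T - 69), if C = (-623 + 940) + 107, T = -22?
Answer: -781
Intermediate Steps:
C = 424 (C = 317 + 107 = 424)
(C - 1114) + (T - 69) = (424 - 1114) + (-22 - 69) = -690 - 91 = -781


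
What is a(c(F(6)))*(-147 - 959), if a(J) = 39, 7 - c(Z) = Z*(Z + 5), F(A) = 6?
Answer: -43134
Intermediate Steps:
c(Z) = 7 - Z*(5 + Z) (c(Z) = 7 - Z*(Z + 5) = 7 - Z*(5 + Z))
a(c(F(6)))*(-147 - 959) = 39*(-147 - 959) = 39*(-1106) = -43134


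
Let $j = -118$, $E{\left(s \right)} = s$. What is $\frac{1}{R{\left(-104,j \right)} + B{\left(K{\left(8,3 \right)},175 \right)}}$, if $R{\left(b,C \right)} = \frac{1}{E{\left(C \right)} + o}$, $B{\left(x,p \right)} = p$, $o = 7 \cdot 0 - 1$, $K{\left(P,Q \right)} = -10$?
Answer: $\frac{119}{20824} \approx 0.0057146$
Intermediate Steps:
$o = -1$ ($o = 0 - 1 = -1$)
$R{\left(b,C \right)} = \frac{1}{-1 + C}$ ($R{\left(b,C \right)} = \frac{1}{C - 1} = \frac{1}{-1 + C}$)
$\frac{1}{R{\left(-104,j \right)} + B{\left(K{\left(8,3 \right)},175 \right)}} = \frac{1}{\frac{1}{-1 - 118} + 175} = \frac{1}{\frac{1}{-119} + 175} = \frac{1}{- \frac{1}{119} + 175} = \frac{1}{\frac{20824}{119}} = \frac{119}{20824}$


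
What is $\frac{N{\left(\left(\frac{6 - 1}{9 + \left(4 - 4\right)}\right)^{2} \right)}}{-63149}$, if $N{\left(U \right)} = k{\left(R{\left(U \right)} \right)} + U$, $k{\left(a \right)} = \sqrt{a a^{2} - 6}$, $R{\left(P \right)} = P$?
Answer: $- \frac{25}{5115069} - \frac{i \sqrt{3173021}}{46035621} \approx -4.8875 \cdot 10^{-6} - 3.8694 \cdot 10^{-5} i$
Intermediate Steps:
$k{\left(a \right)} = \sqrt{-6 + a^{3}}$ ($k{\left(a \right)} = \sqrt{a^{3} - 6} = \sqrt{-6 + a^{3}}$)
$N{\left(U \right)} = U + \sqrt{-6 + U^{3}}$ ($N{\left(U \right)} = \sqrt{-6 + U^{3}} + U = U + \sqrt{-6 + U^{3}}$)
$\frac{N{\left(\left(\frac{6 - 1}{9 + \left(4 - 4\right)}\right)^{2} \right)}}{-63149} = \frac{\left(\frac{6 - 1}{9 + \left(4 - 4\right)}\right)^{2} + \sqrt{-6 + \left(\left(\frac{6 - 1}{9 + \left(4 - 4\right)}\right)^{2}\right)^{3}}}{-63149} = \left(\left(\frac{5}{9 + \left(4 - 4\right)}\right)^{2} + \sqrt{-6 + \left(\left(\frac{5}{9 + \left(4 - 4\right)}\right)^{2}\right)^{3}}\right) \left(- \frac{1}{63149}\right) = \left(\left(\frac{5}{9 + 0}\right)^{2} + \sqrt{-6 + \left(\left(\frac{5}{9 + 0}\right)^{2}\right)^{3}}\right) \left(- \frac{1}{63149}\right) = \left(\left(\frac{5}{9}\right)^{2} + \sqrt{-6 + \left(\left(\frac{5}{9}\right)^{2}\right)^{3}}\right) \left(- \frac{1}{63149}\right) = \left(\frac{25}{81} + \sqrt{-6 + \left(\frac{25}{81}\right)^{3}}\right) \left(- \frac{1}{63149}\right) = \left(\frac{25}{81} + \sqrt{-6 + \frac{15625}{531441}}\right) \left(- \frac{1}{63149}\right) = \left(\frac{25}{81} + \sqrt{- \frac{3173021}{531441}}\right) \left(- \frac{1}{63149}\right) = \left(\frac{25}{81} + \frac{i \sqrt{3173021}}{729}\right) \left(- \frac{1}{63149}\right) = - \frac{25}{5115069} - \frac{i \sqrt{3173021}}{46035621}$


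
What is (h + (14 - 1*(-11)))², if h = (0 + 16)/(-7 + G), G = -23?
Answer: 134689/225 ≈ 598.62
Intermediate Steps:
h = -8/15 (h = (0 + 16)/(-7 - 23) = 16/(-30) = 16*(-1/30) = -8/15 ≈ -0.53333)
(h + (14 - 1*(-11)))² = (-8/15 + (14 - 1*(-11)))² = (-8/15 + (14 + 11))² = (-8/15 + 25)² = (367/15)² = 134689/225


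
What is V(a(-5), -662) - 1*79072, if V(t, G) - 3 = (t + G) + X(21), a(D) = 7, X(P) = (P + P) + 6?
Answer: -79676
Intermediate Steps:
X(P) = 6 + 2*P (X(P) = 2*P + 6 = 6 + 2*P)
V(t, G) = 51 + G + t (V(t, G) = 3 + ((t + G) + (6 + 2*21)) = 3 + ((G + t) + (6 + 42)) = 3 + ((G + t) + 48) = 3 + (48 + G + t) = 51 + G + t)
V(a(-5), -662) - 1*79072 = (51 - 662 + 7) - 1*79072 = -604 - 79072 = -79676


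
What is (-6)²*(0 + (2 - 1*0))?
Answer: 72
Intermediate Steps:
(-6)²*(0 + (2 - 1*0)) = 36*(0 + (2 + 0)) = 36*(0 + 2) = 36*2 = 72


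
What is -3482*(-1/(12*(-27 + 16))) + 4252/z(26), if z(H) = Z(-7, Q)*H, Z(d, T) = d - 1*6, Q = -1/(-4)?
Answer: -434545/11154 ≈ -38.959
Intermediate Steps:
Q = 1/4 (Q = -1*(-1/4) = 1/4 ≈ 0.25000)
Z(d, T) = -6 + d (Z(d, T) = d - 6 = -6 + d)
z(H) = -13*H (z(H) = (-6 - 7)*H = -13*H)
-3482*(-1/(12*(-27 + 16))) + 4252/z(26) = -3482*(-1/(12*(-27 + 16))) + 4252/((-13*26)) = -3482/((-11*(-12))) + 4252/(-338) = -3482/132 + 4252*(-1/338) = -3482*1/132 - 2126/169 = -1741/66 - 2126/169 = -434545/11154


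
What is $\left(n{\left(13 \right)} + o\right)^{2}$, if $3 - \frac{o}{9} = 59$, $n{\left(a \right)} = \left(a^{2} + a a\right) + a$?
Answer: $23409$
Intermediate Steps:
$n{\left(a \right)} = a + 2 a^{2}$ ($n{\left(a \right)} = \left(a^{2} + a^{2}\right) + a = 2 a^{2} + a = a + 2 a^{2}$)
$o = -504$ ($o = 27 - 531 = -504$)
$\left(n{\left(13 \right)} + o\right)^{2} = \left(13 \left(1 + 2 \cdot 13\right) - 504\right)^{2} = \left(13 \left(1 + 26\right) - 504\right)^{2} = \left(13 \cdot 27 - 504\right)^{2} = \left(351 - 504\right)^{2} = \left(-153\right)^{2} = 23409$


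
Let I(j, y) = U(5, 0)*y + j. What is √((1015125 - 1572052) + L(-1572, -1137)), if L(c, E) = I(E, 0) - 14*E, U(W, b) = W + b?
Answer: I*√542146 ≈ 736.31*I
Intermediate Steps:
I(j, y) = j + 5*y (I(j, y) = (5 + 0)*y + j = 5*y + j = j + 5*y)
L(c, E) = -13*E (L(c, E) = (E + 5*0) - 14*E = (E + 0) - 14*E = E - 14*E = -13*E)
√((1015125 - 1572052) + L(-1572, -1137)) = √((1015125 - 1572052) - 13*(-1137)) = √(-556927 + 14781) = √(-542146) = I*√542146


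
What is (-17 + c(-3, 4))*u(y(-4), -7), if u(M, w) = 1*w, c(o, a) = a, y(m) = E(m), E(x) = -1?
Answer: 91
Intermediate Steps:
y(m) = -1
u(M, w) = w
(-17 + c(-3, 4))*u(y(-4), -7) = (-17 + 4)*(-7) = -13*(-7) = 91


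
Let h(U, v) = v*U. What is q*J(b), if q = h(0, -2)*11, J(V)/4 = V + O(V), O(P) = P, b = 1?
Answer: 0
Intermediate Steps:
h(U, v) = U*v
J(V) = 8*V (J(V) = 4*(V + V) = 4*(2*V) = 8*V)
q = 0 (q = (0*(-2))*11 = 0*11 = 0)
q*J(b) = 0*(8*1) = 0*8 = 0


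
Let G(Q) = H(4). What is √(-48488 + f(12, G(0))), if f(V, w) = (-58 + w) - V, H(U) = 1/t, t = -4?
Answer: I*√194233/2 ≈ 220.36*I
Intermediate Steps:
H(U) = -¼ (H(U) = 1/(-4) = -¼)
G(Q) = -¼
f(V, w) = -58 + w - V
√(-48488 + f(12, G(0))) = √(-48488 + (-58 - ¼ - 1*12)) = √(-48488 + (-58 - ¼ - 12)) = √(-48488 - 281/4) = √(-194233/4) = I*√194233/2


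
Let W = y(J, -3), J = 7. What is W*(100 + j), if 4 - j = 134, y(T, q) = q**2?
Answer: -270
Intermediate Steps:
j = -130 (j = 4 - 1*134 = 4 - 134 = -130)
W = 9 (W = (-3)**2 = 9)
W*(100 + j) = 9*(100 - 130) = 9*(-30) = -270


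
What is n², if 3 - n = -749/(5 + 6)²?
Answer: 1236544/14641 ≈ 84.458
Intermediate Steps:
n = 1112/121 (n = 3 - (-749)/(((5 + 6)*1)²) = 3 - (-749)/((11*1)²) = 3 - (-749)/(11²) = 3 - (-749)/121 = 3 - 1*(-749/121) = 3 + 749/121 = 1112/121 ≈ 9.1901)
n² = (1112/121)² = 1236544/14641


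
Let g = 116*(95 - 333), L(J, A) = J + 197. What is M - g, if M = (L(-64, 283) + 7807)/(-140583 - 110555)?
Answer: 3466704982/125569 ≈ 27608.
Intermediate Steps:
L(J, A) = 197 + J
g = -27608 (g = 116*(-238) = -27608)
M = -3970/125569 (M = ((197 - 64) + 7807)/(-140583 - 110555) = (133 + 7807)/(-251138) = 7940*(-1/251138) = -3970/125569 ≈ -0.031616)
M - g = -3970/125569 - 1*(-27608) = -3970/125569 + 27608 = 3466704982/125569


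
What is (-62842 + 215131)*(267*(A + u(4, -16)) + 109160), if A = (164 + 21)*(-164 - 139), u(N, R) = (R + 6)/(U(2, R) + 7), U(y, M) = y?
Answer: -2262682803795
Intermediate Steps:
u(N, R) = ⅔ + R/9 (u(N, R) = (R + 6)/(2 + 7) = (6 + R)/9 = (6 + R)*(⅑) = ⅔ + R/9)
A = -56055 (A = 185*(-303) = -56055)
(-62842 + 215131)*(267*(A + u(4, -16)) + 109160) = (-62842 + 215131)*(267*(-56055 + (⅔ + (⅑)*(-16))) + 109160) = 152289*(267*(-56055 + (⅔ - 16/9)) + 109160) = 152289*(267*(-56055 - 10/9) + 109160) = 152289*(267*(-504505/9) + 109160) = 152289*(-44900945/3 + 109160) = 152289*(-44573465/3) = -2262682803795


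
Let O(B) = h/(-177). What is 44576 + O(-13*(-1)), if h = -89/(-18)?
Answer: 142019047/3186 ≈ 44576.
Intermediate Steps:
h = 89/18 (h = -89*(-1/18) = 89/18 ≈ 4.9444)
O(B) = -89/3186 (O(B) = (89/18)/(-177) = (89/18)*(-1/177) = -89/3186)
44576 + O(-13*(-1)) = 44576 - 89/3186 = 142019047/3186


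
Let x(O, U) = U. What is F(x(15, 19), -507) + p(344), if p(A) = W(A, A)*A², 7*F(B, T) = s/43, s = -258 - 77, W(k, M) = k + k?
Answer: 24505965233/301 ≈ 8.1415e+7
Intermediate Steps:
W(k, M) = 2*k
s = -335
F(B, T) = -335/301 (F(B, T) = (-335/43)/7 = (-335*1/43)/7 = (⅐)*(-335/43) = -335/301)
p(A) = 2*A³ (p(A) = (2*A)*A² = 2*A³)
F(x(15, 19), -507) + p(344) = -335/301 + 2*344³ = -335/301 + 2*40707584 = -335/301 + 81415168 = 24505965233/301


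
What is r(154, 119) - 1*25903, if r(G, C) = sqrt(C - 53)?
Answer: -25903 + sqrt(66) ≈ -25895.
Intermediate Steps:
r(G, C) = sqrt(-53 + C)
r(154, 119) - 1*25903 = sqrt(-53 + 119) - 1*25903 = sqrt(66) - 25903 = -25903 + sqrt(66)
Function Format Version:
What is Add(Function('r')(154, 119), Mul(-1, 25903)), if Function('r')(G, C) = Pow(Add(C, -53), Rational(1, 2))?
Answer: Add(-25903, Pow(66, Rational(1, 2))) ≈ -25895.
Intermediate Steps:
Function('r')(G, C) = Pow(Add(-53, C), Rational(1, 2))
Add(Function('r')(154, 119), Mul(-1, 25903)) = Add(Pow(Add(-53, 119), Rational(1, 2)), Mul(-1, 25903)) = Add(Pow(66, Rational(1, 2)), -25903) = Add(-25903, Pow(66, Rational(1, 2)))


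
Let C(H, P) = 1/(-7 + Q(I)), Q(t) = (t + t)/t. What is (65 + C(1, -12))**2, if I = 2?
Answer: 104976/25 ≈ 4199.0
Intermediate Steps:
Q(t) = 2 (Q(t) = (2*t)/t = 2)
C(H, P) = -1/5 (C(H, P) = 1/(-7 + 2) = 1/(-5) = -1/5)
(65 + C(1, -12))**2 = (65 - 1/5)**2 = (324/5)**2 = 104976/25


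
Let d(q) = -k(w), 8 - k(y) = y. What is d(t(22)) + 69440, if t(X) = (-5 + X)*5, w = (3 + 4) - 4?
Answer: 69435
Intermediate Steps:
w = 3 (w = 7 - 4 = 3)
k(y) = 8 - y
t(X) = -25 + 5*X
d(q) = -5 (d(q) = -(8 - 1*3) = -(8 - 3) = -1*5 = -5)
d(t(22)) + 69440 = -5 + 69440 = 69435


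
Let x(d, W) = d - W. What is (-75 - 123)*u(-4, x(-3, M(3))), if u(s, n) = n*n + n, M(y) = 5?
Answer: -11088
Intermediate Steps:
u(s, n) = n + n² (u(s, n) = n² + n = n + n²)
(-75 - 123)*u(-4, x(-3, M(3))) = (-75 - 123)*((-3 - 1*5)*(1 + (-3 - 1*5))) = -198*(-3 - 5)*(1 + (-3 - 5)) = -(-1584)*(1 - 8) = -(-1584)*(-7) = -198*56 = -11088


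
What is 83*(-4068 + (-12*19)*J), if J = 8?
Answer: -489036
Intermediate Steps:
83*(-4068 + (-12*19)*J) = 83*(-4068 - 12*19*8) = 83*(-4068 - 228*8) = 83*(-4068 - 1824) = 83*(-5892) = -489036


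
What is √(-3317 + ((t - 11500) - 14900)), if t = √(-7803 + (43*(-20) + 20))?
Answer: √(-29717 + I*√8643) ≈ 0.2697 + 172.39*I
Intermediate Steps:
t = I*√8643 (t = √(-7803 + (-860 + 20)) = √(-7803 - 840) = √(-8643) = I*√8643 ≈ 92.968*I)
√(-3317 + ((t - 11500) - 14900)) = √(-3317 + ((I*√8643 - 11500) - 14900)) = √(-3317 + ((-11500 + I*√8643) - 14900)) = √(-3317 + (-26400 + I*√8643)) = √(-29717 + I*√8643)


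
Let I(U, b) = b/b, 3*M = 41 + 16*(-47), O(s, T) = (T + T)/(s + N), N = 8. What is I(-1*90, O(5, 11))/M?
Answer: -1/237 ≈ -0.0042194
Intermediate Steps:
O(s, T) = 2*T/(8 + s) (O(s, T) = (T + T)/(s + 8) = (2*T)/(8 + s) = 2*T/(8 + s))
M = -237 (M = (41 + 16*(-47))/3 = (41 - 752)/3 = (⅓)*(-711) = -237)
I(U, b) = 1
I(-1*90, O(5, 11))/M = 1/(-237) = 1*(-1/237) = -1/237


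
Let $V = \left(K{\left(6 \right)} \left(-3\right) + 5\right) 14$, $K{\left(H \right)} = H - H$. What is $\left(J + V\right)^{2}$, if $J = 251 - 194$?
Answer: $16129$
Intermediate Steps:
$K{\left(H \right)} = 0$
$J = 57$ ($J = 251 - 194 = 57$)
$V = 70$ ($V = \left(0 \left(-3\right) + 5\right) 14 = \left(0 + 5\right) 14 = 5 \cdot 14 = 70$)
$\left(J + V\right)^{2} = \left(57 + 70\right)^{2} = 127^{2} = 16129$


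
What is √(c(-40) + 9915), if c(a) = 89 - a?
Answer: 18*√31 ≈ 100.22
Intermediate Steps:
√(c(-40) + 9915) = √((89 - 1*(-40)) + 9915) = √((89 + 40) + 9915) = √(129 + 9915) = √10044 = 18*√31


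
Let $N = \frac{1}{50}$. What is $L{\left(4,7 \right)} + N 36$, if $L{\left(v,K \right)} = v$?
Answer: $\frac{118}{25} \approx 4.72$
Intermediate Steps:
$N = \frac{1}{50} \approx 0.02$
$L{\left(4,7 \right)} + N 36 = 4 + \frac{1}{50} \cdot 36 = 4 + \frac{18}{25} = \frac{118}{25}$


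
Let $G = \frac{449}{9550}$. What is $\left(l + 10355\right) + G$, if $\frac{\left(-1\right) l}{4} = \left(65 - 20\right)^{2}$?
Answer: $\frac{21535699}{9550} \approx 2255.0$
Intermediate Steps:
$l = -8100$ ($l = - 4 \left(65 - 20\right)^{2} = - 4 \cdot 45^{2} = \left(-4\right) 2025 = -8100$)
$G = \frac{449}{9550}$ ($G = 449 \cdot \frac{1}{9550} = \frac{449}{9550} \approx 0.047016$)
$\left(l + 10355\right) + G = \left(-8100 + 10355\right) + \frac{449}{9550} = 2255 + \frac{449}{9550} = \frac{21535699}{9550}$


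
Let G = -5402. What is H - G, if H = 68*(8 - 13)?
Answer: 5062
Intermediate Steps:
H = -340 (H = 68*(-5) = -340)
H - G = -340 - 1*(-5402) = -340 + 5402 = 5062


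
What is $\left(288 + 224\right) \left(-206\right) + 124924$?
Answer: $19452$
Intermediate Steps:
$\left(288 + 224\right) \left(-206\right) + 124924 = 512 \left(-206\right) + 124924 = -105472 + 124924 = 19452$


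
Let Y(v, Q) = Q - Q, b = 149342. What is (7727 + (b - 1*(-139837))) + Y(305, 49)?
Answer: 296906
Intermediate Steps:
Y(v, Q) = 0
(7727 + (b - 1*(-139837))) + Y(305, 49) = (7727 + (149342 - 1*(-139837))) + 0 = (7727 + (149342 + 139837)) + 0 = (7727 + 289179) + 0 = 296906 + 0 = 296906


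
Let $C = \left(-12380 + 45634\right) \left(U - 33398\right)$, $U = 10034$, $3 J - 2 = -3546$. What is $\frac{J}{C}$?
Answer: $\frac{443}{291354921} \approx 1.5205 \cdot 10^{-6}$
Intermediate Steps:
$J = - \frac{3544}{3}$ ($J = \frac{2}{3} + \frac{1}{3} \left(-3546\right) = \frac{2}{3} - 1182 = - \frac{3544}{3} \approx -1181.3$)
$C = -776946456$ ($C = \left(-12380 + 45634\right) \left(10034 - 33398\right) = 33254 \left(-23364\right) = -776946456$)
$\frac{J}{C} = - \frac{3544}{3 \left(-776946456\right)} = \left(- \frac{3544}{3}\right) \left(- \frac{1}{776946456}\right) = \frac{443}{291354921}$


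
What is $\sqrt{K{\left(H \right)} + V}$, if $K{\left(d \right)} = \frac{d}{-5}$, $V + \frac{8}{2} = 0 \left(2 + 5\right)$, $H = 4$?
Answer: $\frac{2 i \sqrt{30}}{5} \approx 2.1909 i$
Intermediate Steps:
$V = -4$ ($V = -4 + 0 \left(2 + 5\right) = -4 + 0 \cdot 7 = -4 + 0 = -4$)
$K{\left(d \right)} = - \frac{d}{5}$ ($K{\left(d \right)} = d \left(- \frac{1}{5}\right) = - \frac{d}{5}$)
$\sqrt{K{\left(H \right)} + V} = \sqrt{\left(- \frac{1}{5}\right) 4 - 4} = \sqrt{- \frac{4}{5} - 4} = \sqrt{- \frac{24}{5}} = \frac{2 i \sqrt{30}}{5}$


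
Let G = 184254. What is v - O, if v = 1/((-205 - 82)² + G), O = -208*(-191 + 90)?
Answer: -5601215983/266623 ≈ -21008.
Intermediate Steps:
O = 21008 (O = -208*(-101) = 21008)
v = 1/266623 (v = 1/((-205 - 82)² + 184254) = 1/((-287)² + 184254) = 1/(82369 + 184254) = 1/266623 ≈ 3.7506e-6)
v - O = 1/266623 - 1*21008 = 1/266623 - 21008 = -5601215983/266623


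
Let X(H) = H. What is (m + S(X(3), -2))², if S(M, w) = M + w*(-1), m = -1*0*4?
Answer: 25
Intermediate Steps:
m = 0 (m = 0*4 = 0)
S(M, w) = M - w
(m + S(X(3), -2))² = (0 + (3 - 1*(-2)))² = (0 + (3 + 2))² = (0 + 5)² = 5² = 25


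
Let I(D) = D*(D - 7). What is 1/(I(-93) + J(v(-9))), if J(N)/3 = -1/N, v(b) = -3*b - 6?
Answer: 7/65099 ≈ 0.00010753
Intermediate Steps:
v(b) = -6 - 3*b
J(N) = -3/N (J(N) = 3*(-1/N) = -3/N)
I(D) = D*(-7 + D)
1/(I(-93) + J(v(-9))) = 1/(-93*(-7 - 93) - 3/(-6 - 3*(-9))) = 1/(-93*(-100) - 3/(-6 + 27)) = 1/(9300 - 3/21) = 1/(9300 - 3*1/21) = 1/(9300 - ⅐) = 1/(65099/7) = 7/65099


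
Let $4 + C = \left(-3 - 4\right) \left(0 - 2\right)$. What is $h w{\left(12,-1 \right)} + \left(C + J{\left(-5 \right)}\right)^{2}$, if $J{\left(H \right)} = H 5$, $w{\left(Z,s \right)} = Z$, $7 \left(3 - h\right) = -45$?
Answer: $\frac{2367}{7} \approx 338.14$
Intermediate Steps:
$h = \frac{66}{7}$ ($h = 3 - - \frac{45}{7} = 3 + \frac{45}{7} = \frac{66}{7} \approx 9.4286$)
$C = 10$ ($C = -4 + \left(-3 - 4\right) \left(0 - 2\right) = -4 - -14 = -4 + 14 = 10$)
$J{\left(H \right)} = 5 H$
$h w{\left(12,-1 \right)} + \left(C + J{\left(-5 \right)}\right)^{2} = \frac{66}{7} \cdot 12 + \left(10 + 5 \left(-5\right)\right)^{2} = \frac{792}{7} + \left(10 - 25\right)^{2} = \frac{792}{7} + \left(-15\right)^{2} = \frac{792}{7} + 225 = \frac{2367}{7}$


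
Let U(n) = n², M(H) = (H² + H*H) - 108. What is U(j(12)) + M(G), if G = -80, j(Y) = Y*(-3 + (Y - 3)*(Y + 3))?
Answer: 2521748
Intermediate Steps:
j(Y) = Y*(-3 + (-3 + Y)*(3 + Y))
M(H) = -108 + 2*H² (M(H) = (H² + H²) - 108 = 2*H² - 108 = -108 + 2*H²)
U(j(12)) + M(G) = (12*(-12 + 12²))² + (-108 + 2*(-80)²) = (12*(-12 + 144))² + (-108 + 2*6400) = (12*132)² + (-108 + 12800) = 1584² + 12692 = 2509056 + 12692 = 2521748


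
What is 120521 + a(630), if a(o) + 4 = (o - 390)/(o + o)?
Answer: 2530861/21 ≈ 1.2052e+5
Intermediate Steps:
a(o) = -4 + (-390 + o)/(2*o) (a(o) = -4 + (o - 390)/(o + o) = -4 + (-390 + o)/((2*o)) = -4 + (-390 + o)*(1/(2*o)) = -4 + (-390 + o)/(2*o))
120521 + a(630) = 120521 + (-7/2 - 195/630) = 120521 + (-7/2 - 195*1/630) = 120521 + (-7/2 - 13/42) = 120521 - 80/21 = 2530861/21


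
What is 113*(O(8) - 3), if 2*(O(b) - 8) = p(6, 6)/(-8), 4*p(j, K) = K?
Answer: 17741/32 ≈ 554.41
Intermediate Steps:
p(j, K) = K/4
O(b) = 253/32 (O(b) = 8 + (((¼)*6)/(-8))/2 = 8 + ((3/2)*(-⅛))/2 = 8 + (½)*(-3/16) = 8 - 3/32 = 253/32)
113*(O(8) - 3) = 113*(253/32 - 3) = 113*(157/32) = 17741/32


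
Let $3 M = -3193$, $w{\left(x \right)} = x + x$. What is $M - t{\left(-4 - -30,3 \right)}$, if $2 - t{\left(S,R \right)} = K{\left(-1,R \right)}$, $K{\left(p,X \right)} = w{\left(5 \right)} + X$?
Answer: $- \frac{3160}{3} \approx -1053.3$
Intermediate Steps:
$w{\left(x \right)} = 2 x$
$M = - \frac{3193}{3}$ ($M = \frac{1}{3} \left(-3193\right) = - \frac{3193}{3} \approx -1064.3$)
$K{\left(p,X \right)} = 10 + X$ ($K{\left(p,X \right)} = 2 \cdot 5 + X = 10 + X$)
$t{\left(S,R \right)} = -8 - R$ ($t{\left(S,R \right)} = 2 - \left(10 + R\right) = -8 - R$)
$M - t{\left(-4 - -30,3 \right)} = - \frac{3193}{3} - \left(-8 - 3\right) = - \frac{3193}{3} - -11 = - \frac{3193}{3} + 11 = - \frac{3160}{3}$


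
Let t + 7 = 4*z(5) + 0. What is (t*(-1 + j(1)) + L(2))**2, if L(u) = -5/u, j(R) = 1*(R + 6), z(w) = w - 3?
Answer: 49/4 ≈ 12.250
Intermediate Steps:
z(w) = -3 + w
t = 1 (t = -7 + (4*(-3 + 5) + 0) = -7 + (4*2 + 0) = -7 + (8 + 0) = -7 + 8 = 1)
j(R) = 6 + R (j(R) = 1*(6 + R) = 6 + R)
(t*(-1 + j(1)) + L(2))**2 = (1*(-1 + (6 + 1)) - 5/2)**2 = (1*(-1 + 7) - 5*1/2)**2 = (1*6 - 5/2)**2 = (6 - 5/2)**2 = (7/2)**2 = 49/4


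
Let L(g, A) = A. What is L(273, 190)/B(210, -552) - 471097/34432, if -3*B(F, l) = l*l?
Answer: -747733159/54643584 ≈ -13.684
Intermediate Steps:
B(F, l) = -l**2/3 (B(F, l) = -l*l/3 = -l**2/3)
L(273, 190)/B(210, -552) - 471097/34432 = 190/((-1/3*(-552)**2)) - 471097/34432 = 190/((-1/3*304704)) - 471097*1/34432 = 190/(-101568) - 471097/34432 = 190*(-1/101568) - 471097/34432 = -95/50784 - 471097/34432 = -747733159/54643584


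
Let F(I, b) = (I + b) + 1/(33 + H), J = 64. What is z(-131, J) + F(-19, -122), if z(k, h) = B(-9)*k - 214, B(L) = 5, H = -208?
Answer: -176751/175 ≈ -1010.0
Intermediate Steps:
F(I, b) = -1/175 + I + b (F(I, b) = (I + b) + 1/(33 - 208) = (I + b) + 1/(-175) = (I + b) - 1/175 = -1/175 + I + b)
z(k, h) = -214 + 5*k (z(k, h) = 5*k - 214 = -214 + 5*k)
z(-131, J) + F(-19, -122) = (-214 + 5*(-131)) + (-1/175 - 19 - 122) = (-214 - 655) - 24676/175 = -869 - 24676/175 = -176751/175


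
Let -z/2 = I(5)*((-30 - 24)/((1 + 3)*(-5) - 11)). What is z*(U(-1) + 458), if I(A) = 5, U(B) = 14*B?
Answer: -239760/31 ≈ -7734.2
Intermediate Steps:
z = -540/31 (z = -10*(-30 - 24)/((1 + 3)*(-5) - 11) = -10*(-54/(4*(-5) - 11)) = -10*(-54/(-20 - 11)) = -10*(-54/(-31)) = -10*(-54*(-1/31)) = -10*54/31 = -2*270/31 = -540/31 ≈ -17.419)
z*(U(-1) + 458) = -540*(14*(-1) + 458)/31 = -540*(-14 + 458)/31 = -540/31*444 = -239760/31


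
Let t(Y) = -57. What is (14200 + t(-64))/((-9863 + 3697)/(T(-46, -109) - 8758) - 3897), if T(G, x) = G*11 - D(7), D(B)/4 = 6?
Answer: -65680092/18094585 ≈ -3.6298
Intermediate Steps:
D(B) = 24 (D(B) = 4*6 = 24)
T(G, x) = -24 + 11*G (T(G, x) = G*11 - 1*24 = 11*G - 24 = -24 + 11*G)
(14200 + t(-64))/((-9863 + 3697)/(T(-46, -109) - 8758) - 3897) = (14200 - 57)/((-9863 + 3697)/((-24 + 11*(-46)) - 8758) - 3897) = 14143/(-6166/((-24 - 506) - 8758) - 3897) = 14143/(-6166/(-530 - 8758) - 3897) = 14143/(-6166/(-9288) - 3897) = 14143/(-6166*(-1/9288) - 3897) = 14143/(3083/4644 - 3897) = 14143/(-18094585/4644) = 14143*(-4644/18094585) = -65680092/18094585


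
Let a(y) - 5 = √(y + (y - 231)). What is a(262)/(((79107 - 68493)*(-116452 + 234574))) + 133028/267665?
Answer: 166783445015749/335584166129820 + √293/1253746908 ≈ 0.49699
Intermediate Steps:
a(y) = 5 + √(-231 + 2*y) (a(y) = 5 + √(y + (y - 231)) = 5 + √(y + (-231 + y)) = 5 + √(-231 + 2*y))
a(262)/(((79107 - 68493)*(-116452 + 234574))) + 133028/267665 = (5 + √(-231 + 2*262))/(((79107 - 68493)*(-116452 + 234574))) + 133028/267665 = (5 + √(-231 + 524))/((10614*118122)) + 133028*(1/267665) = (5 + √293)/1253746908 + 133028/267665 = (5 + √293)*(1/1253746908) + 133028/267665 = (5/1253746908 + √293/1253746908) + 133028/267665 = 166783445015749/335584166129820 + √293/1253746908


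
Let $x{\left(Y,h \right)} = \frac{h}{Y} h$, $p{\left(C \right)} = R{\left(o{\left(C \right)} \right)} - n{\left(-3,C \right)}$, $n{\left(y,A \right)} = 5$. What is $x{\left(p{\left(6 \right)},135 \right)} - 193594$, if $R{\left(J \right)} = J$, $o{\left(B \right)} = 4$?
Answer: $-211819$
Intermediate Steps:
$p{\left(C \right)} = -1$ ($p{\left(C \right)} = 4 - 5 = -1$)
$x{\left(Y,h \right)} = \frac{h^{2}}{Y}$
$x{\left(p{\left(6 \right)},135 \right)} - 193594 = \frac{135^{2}}{-1} - 193594 = \left(-1\right) 18225 - 193594 = -18225 - 193594 = -211819$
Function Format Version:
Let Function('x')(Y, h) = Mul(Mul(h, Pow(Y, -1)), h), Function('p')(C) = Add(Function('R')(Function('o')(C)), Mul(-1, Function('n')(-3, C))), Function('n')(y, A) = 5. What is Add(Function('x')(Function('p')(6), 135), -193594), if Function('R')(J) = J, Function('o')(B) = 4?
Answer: -211819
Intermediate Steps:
Function('p')(C) = -1 (Function('p')(C) = Add(4, Mul(-1, 5)) = Add(4, -5) = -1)
Function('x')(Y, h) = Mul(Pow(Y, -1), Pow(h, 2))
Add(Function('x')(Function('p')(6), 135), -193594) = Add(Mul(Pow(-1, -1), Pow(135, 2)), -193594) = Add(Mul(-1, 18225), -193594) = Add(-18225, -193594) = -211819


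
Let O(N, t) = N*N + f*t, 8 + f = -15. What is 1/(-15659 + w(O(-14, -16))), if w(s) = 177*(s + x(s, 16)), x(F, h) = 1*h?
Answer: 1/87001 ≈ 1.1494e-5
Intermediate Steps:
f = -23 (f = -8 - 15 = -23)
O(N, t) = N² - 23*t (O(N, t) = N*N - 23*t = N² - 23*t)
x(F, h) = h
w(s) = 2832 + 177*s (w(s) = 177*(s + 16) = 177*(16 + s) = 2832 + 177*s)
1/(-15659 + w(O(-14, -16))) = 1/(-15659 + (2832 + 177*((-14)² - 23*(-16)))) = 1/(-15659 + (2832 + 177*(196 + 368))) = 1/(-15659 + (2832 + 177*564)) = 1/(-15659 + (2832 + 99828)) = 1/(-15659 + 102660) = 1/87001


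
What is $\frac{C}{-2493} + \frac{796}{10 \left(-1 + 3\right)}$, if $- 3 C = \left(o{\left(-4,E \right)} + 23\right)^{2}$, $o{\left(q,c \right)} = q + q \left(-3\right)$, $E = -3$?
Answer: $\frac{1493126}{37395} \approx 39.928$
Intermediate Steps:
$o{\left(q,c \right)} = - 2 q$ ($o{\left(q,c \right)} = q - 3 q = - 2 q$)
$C = - \frac{961}{3}$ ($C = - \frac{\left(\left(-2\right) \left(-4\right) + 23\right)^{2}}{3} = - \frac{\left(8 + 23\right)^{2}}{3} = - \frac{31^{2}}{3} = \left(- \frac{1}{3}\right) 961 = - \frac{961}{3} \approx -320.33$)
$\frac{C}{-2493} + \frac{796}{10 \left(-1 + 3\right)} = - \frac{961}{3 \left(-2493\right)} + \frac{796}{10 \left(-1 + 3\right)} = \left(- \frac{961}{3}\right) \left(- \frac{1}{2493}\right) + \frac{796}{10 \cdot 2} = \frac{961}{7479} + \frac{796}{20} = \frac{961}{7479} + 796 \cdot \frac{1}{20} = \frac{961}{7479} + \frac{199}{5} = \frac{1493126}{37395}$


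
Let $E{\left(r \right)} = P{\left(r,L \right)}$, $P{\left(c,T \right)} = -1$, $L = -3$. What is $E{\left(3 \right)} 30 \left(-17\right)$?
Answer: $510$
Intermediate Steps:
$E{\left(r \right)} = -1$
$E{\left(3 \right)} 30 \left(-17\right) = \left(-1\right) 30 \left(-17\right) = \left(-30\right) \left(-17\right) = 510$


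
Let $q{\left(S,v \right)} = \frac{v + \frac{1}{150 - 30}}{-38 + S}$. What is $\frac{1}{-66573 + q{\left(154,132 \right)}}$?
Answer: $- \frac{13920}{926680319} \approx -1.5021 \cdot 10^{-5}$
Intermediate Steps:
$q{\left(S,v \right)} = \frac{\frac{1}{120} + v}{-38 + S}$ ($q{\left(S,v \right)} = \frac{v + \frac{1}{120}}{-38 + S} = \frac{\frac{1}{120} + v}{-38 + S}$)
$\frac{1}{-66573 + q{\left(154,132 \right)}} = \frac{1}{-66573 + \frac{\frac{1}{120} + 132}{-38 + 154}} = \frac{1}{-66573 + \frac{1}{116} \cdot \frac{15841}{120}} = \frac{1}{-66573 + \frac{15841}{13920}} = \frac{1}{- \frac{926680319}{13920}} = - \frac{13920}{926680319}$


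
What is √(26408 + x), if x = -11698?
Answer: √14710 ≈ 121.28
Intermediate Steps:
√(26408 + x) = √(26408 - 11698) = √14710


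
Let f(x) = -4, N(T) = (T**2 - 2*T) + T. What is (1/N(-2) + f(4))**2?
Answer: 529/36 ≈ 14.694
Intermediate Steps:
N(T) = T**2 - T
(1/N(-2) + f(4))**2 = (1/(-2*(-1 - 2)) - 4)**2 = (1/(-2*(-3)) - 4)**2 = (1/6 - 4)**2 = (-23/6)**2 = 529/36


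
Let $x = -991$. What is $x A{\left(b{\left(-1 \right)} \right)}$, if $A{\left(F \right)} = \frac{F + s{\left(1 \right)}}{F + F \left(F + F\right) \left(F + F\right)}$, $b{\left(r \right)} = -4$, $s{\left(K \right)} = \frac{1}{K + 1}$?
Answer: $- \frac{6937}{520} \approx -13.34$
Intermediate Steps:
$s{\left(K \right)} = \frac{1}{1 + K}$
$A{\left(F \right)} = \frac{\frac{1}{2} + F}{F + 4 F^{3}}$ ($A{\left(F \right)} = \frac{F + \frac{1}{1 + 1}}{F + F \left(F + F\right) \left(F + F\right)} = \frac{F + \frac{1}{2}}{F + F 2 F 2 F} = \frac{F + \frac{1}{2}}{F + F 4 F^{2}} = \frac{\frac{1}{2} + F}{F + 4 F^{3}}$)
$x A{\left(b{\left(-1 \right)} \right)} = - 991 \frac{\frac{1}{2} - 4}{\left(-4\right) \left(1 + 4 \left(-4\right)^{2}\right)} = - 991 \left(\left(- \frac{1}{4}\right) \frac{1}{1 + 4 \cdot 16} \left(- \frac{7}{2}\right)\right) = - 991 \left(\left(- \frac{1}{4}\right) \frac{1}{1 + 64} \left(- \frac{7}{2}\right)\right) = - 991 \left(\left(- \frac{1}{4}\right) \frac{1}{65} \left(- \frac{7}{2}\right)\right) = \left(-991\right) \frac{7}{520} = - \frac{6937}{520}$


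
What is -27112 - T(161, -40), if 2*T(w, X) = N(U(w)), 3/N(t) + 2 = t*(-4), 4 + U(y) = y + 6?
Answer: -11820831/436 ≈ -27112.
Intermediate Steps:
U(y) = 2 + y (U(y) = -4 + (y + 6) = -4 + (6 + y) = 2 + y)
N(t) = 3/(-2 - 4*t) (N(t) = 3/(-2 + t*(-4)) = 3/(-2 - 4*t))
T(w, X) = -3/(2*(10 + 4*w)) (T(w, X) = (-3/(2 + 4*(2 + w)))/2 = (-3/(2 + (8 + 4*w)))/2 = (-3/(10 + 4*w))/2 = -3/(2*(10 + 4*w)))
-27112 - T(161, -40) = -27112 - (-3)/(20 + 8*161) = -27112 - (-3)/(20 + 1288) = -27112 - (-3)/1308 = -27112 - 1*(-1/436) = -27112 + 1/436 = -11820831/436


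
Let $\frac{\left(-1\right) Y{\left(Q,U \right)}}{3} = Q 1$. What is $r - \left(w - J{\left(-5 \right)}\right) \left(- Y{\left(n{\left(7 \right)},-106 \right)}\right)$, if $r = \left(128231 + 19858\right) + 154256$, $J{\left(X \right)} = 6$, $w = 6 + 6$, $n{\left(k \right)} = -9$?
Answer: $302507$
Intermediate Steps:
$Y{\left(Q,U \right)} = - 3 Q$ ($Y{\left(Q,U \right)} = - 3 Q 1 = - 3 Q$)
$w = 12$
$r = 302345$ ($r = 148089 + 154256 = 302345$)
$r - \left(w - J{\left(-5 \right)}\right) \left(- Y{\left(n{\left(7 \right)},-106 \right)}\right) = 302345 - \left(12 - 6\right) \left(- \left(-3\right) \left(-9\right)\right) = 302345 - \left(12 - 6\right) \left(\left(-1\right) 27\right) = 302345 - 6 \left(-27\right) = 302345 - -162 = 302345 + 162 = 302507$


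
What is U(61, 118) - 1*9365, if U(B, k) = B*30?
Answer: -7535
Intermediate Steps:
U(B, k) = 30*B
U(61, 118) - 1*9365 = 30*61 - 1*9365 = 1830 - 9365 = -7535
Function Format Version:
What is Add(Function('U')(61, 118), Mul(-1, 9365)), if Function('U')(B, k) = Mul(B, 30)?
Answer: -7535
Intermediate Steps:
Function('U')(B, k) = Mul(30, B)
Add(Function('U')(61, 118), Mul(-1, 9365)) = Add(Mul(30, 61), Mul(-1, 9365)) = Add(1830, -9365) = -7535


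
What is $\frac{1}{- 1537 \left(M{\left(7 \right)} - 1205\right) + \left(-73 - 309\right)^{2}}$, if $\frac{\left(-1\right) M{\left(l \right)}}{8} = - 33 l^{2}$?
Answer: $- \frac{1}{17884623} \approx -5.5914 \cdot 10^{-8}$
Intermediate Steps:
$M{\left(l \right)} = 264 l^{2}$ ($M{\left(l \right)} = - 8 \left(- 33 l^{2}\right) = 264 l^{2}$)
$\frac{1}{- 1537 \left(M{\left(7 \right)} - 1205\right) + \left(-73 - 309\right)^{2}} = \frac{1}{- 1537 \left(264 \cdot 7^{2} - 1205\right) + \left(-73 - 309\right)^{2}} = \frac{1}{- 1537 \left(264 \cdot 49 - 1205\right) + \left(-73 - 309\right)^{2}} = \frac{1}{- 1537 \left(12936 - 1205\right) + \left(-73 - 309\right)^{2}} = \frac{1}{\left(-1537\right) 11731 + \left(-382\right)^{2}} = \frac{1}{-18030547 + 145924} = \frac{1}{-17884623} = - \frac{1}{17884623}$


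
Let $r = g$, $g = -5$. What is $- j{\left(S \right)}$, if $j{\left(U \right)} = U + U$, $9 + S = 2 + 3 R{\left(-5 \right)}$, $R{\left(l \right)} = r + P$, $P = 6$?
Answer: $8$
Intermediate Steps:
$r = -5$
$R{\left(l \right)} = 1$ ($R{\left(l \right)} = -5 + 6 = 1$)
$S = -4$ ($S = -9 + \left(2 + 3 \cdot 1\right) = -9 + \left(2 + 3\right) = -9 + 5 = -4$)
$j{\left(U \right)} = 2 U$
$- j{\left(S \right)} = - 2 \left(-4\right) = \left(-1\right) \left(-8\right) = 8$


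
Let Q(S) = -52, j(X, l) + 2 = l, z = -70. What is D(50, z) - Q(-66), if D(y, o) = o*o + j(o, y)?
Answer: 5000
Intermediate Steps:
j(X, l) = -2 + l
D(y, o) = -2 + y + o² (D(y, o) = o*o + (-2 + y) = o² + (-2 + y) = -2 + y + o²)
D(50, z) - Q(-66) = (-2 + 50 + (-70)²) - 1*(-52) = (-2 + 50 + 4900) + 52 = 4948 + 52 = 5000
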